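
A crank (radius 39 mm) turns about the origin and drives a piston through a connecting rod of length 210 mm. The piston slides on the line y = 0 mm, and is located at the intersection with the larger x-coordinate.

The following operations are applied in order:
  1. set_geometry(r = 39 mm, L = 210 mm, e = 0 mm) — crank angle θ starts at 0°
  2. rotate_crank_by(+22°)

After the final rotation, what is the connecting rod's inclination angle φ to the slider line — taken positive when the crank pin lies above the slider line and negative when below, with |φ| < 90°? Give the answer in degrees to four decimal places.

set_geometry: r = 39 mm, L = 210 mm, e = 0 mm; θ ← 0°
rotate_crank_by(+22°): θ ← 0° +22° = 22°
crank pin P = (r cos θ, r sin θ) = (36.160170, 14.609657)
h = r sin θ − e = 14.609657 − 0 = 14.609657
sin φ = h / L = 14.609657 / 210 = 0.06956980
φ = arcsin(0.06956980) = 3.989278°

3.9893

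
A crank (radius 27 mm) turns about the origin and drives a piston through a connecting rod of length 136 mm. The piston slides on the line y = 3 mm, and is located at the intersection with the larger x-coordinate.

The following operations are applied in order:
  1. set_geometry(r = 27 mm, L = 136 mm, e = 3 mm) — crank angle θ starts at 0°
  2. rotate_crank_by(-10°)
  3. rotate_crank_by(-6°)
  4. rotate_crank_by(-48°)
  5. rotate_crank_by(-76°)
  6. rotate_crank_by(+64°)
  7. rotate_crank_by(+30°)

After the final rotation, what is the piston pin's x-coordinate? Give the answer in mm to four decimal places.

set_geometry: r = 27 mm, L = 136 mm, e = 3 mm; θ ← 0°
rotate_crank_by(-10°): θ ← 0° -10° = -10°
rotate_crank_by(-6°): θ ← -10° -6° = -16°
rotate_crank_by(-48°): θ ← -16° -48° = -64°
rotate_crank_by(-76°): θ ← -64° -76° = -140°
rotate_crank_by(+64°): θ ← -140° +64° = -76°
rotate_crank_by(+30°): θ ← -76° +30° = -46°
crank pin P = (r cos θ, r sin θ) = (18.755776, -19.422175)
h = r sin θ − e = -19.422175 − 3 = -22.422175
x = r cos θ + √(L² − h²) = 18.755776 + √(18496.0 − 502.7539) = 18.755776 + 134.138906 = 152.894682

152.8947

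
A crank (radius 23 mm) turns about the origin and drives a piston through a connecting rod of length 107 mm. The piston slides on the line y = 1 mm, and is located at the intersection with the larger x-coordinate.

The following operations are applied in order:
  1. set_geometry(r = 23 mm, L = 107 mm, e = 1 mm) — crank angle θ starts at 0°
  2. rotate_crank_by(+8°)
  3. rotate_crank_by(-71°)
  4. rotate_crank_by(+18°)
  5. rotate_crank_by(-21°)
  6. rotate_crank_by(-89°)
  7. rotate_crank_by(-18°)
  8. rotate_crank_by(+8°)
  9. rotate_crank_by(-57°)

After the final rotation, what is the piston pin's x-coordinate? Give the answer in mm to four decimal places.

88.9356

set_geometry: r = 23 mm, L = 107 mm, e = 1 mm; θ ← 0°
rotate_crank_by(+8°): θ ← 0° +8° = 8°
rotate_crank_by(-71°): θ ← 8° -71° = -63°
rotate_crank_by(+18°): θ ← -63° +18° = -45°
rotate_crank_by(-21°): θ ← -45° -21° = -66°
rotate_crank_by(-89°): θ ← -66° -89° = -155°
rotate_crank_by(-18°): θ ← -155° -18° = -173°
rotate_crank_by(+8°): θ ← -173° +8° = -165°
rotate_crank_by(-57°): θ ← -165° -57° = -222°
crank pin P = (r cos θ, r sin θ) = (-17.092331, 15.390004)
h = r sin θ − e = 15.390004 − 1 = 14.390004
x = r cos θ + √(L² − h²) = -17.092331 + √(11449.0 − 207.0722) = -17.092331 + 106.027958 = 88.935627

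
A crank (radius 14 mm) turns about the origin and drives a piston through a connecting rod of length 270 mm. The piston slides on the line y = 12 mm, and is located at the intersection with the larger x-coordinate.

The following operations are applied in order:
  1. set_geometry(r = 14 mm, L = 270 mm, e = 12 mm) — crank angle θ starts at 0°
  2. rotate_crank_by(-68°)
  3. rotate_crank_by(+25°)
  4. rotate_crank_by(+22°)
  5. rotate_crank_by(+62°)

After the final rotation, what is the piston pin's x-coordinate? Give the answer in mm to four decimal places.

set_geometry: r = 14 mm, L = 270 mm, e = 12 mm; θ ← 0°
rotate_crank_by(-68°): θ ← 0° -68° = -68°
rotate_crank_by(+25°): θ ← -68° +25° = -43°
rotate_crank_by(+22°): θ ← -43° +22° = -21°
rotate_crank_by(+62°): θ ← -21° +62° = 41°
crank pin P = (r cos θ, r sin θ) = (10.565934, 9.184826)
h = r sin θ − e = 9.184826 − 12 = -2.815174
x = r cos θ + √(L² − h²) = 10.565934 + √(72900.0 − 7.9252) = 10.565934 + 269.985323 = 280.551257

280.5513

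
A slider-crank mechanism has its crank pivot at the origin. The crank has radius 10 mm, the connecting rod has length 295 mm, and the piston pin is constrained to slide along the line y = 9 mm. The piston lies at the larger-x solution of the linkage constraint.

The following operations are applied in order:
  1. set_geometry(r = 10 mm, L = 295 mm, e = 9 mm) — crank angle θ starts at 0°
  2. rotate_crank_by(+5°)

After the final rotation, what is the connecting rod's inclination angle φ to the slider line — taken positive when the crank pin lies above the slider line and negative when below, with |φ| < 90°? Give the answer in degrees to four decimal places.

set_geometry: r = 10 mm, L = 295 mm, e = 9 mm; θ ← 0°
rotate_crank_by(+5°): θ ← 0° +5° = 5°
crank pin P = (r cos θ, r sin θ) = (9.961947, 0.871557)
h = r sin θ − e = 0.871557 − 9 = -8.128443
sin φ = h / L = -8.128443 / 295 = -0.02755404
φ = arcsin(-0.02755404) = -1.578930°

-1.5789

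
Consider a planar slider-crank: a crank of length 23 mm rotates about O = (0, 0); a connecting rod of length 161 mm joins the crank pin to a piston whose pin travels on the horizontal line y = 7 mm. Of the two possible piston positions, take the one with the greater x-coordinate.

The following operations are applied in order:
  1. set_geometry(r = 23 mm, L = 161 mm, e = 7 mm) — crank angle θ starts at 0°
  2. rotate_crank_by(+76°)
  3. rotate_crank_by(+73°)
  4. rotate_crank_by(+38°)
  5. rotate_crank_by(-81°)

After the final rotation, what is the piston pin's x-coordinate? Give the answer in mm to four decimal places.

set_geometry: r = 23 mm, L = 161 mm, e = 7 mm; θ ← 0°
rotate_crank_by(+76°): θ ← 0° +76° = 76°
rotate_crank_by(+73°): θ ← 76° +73° = 149°
rotate_crank_by(+38°): θ ← 149° +38° = 187°
rotate_crank_by(-81°): θ ← 187° -81° = 106°
crank pin P = (r cos θ, r sin θ) = (-6.339659, 22.109019)
h = r sin θ − e = 22.109019 − 7 = 15.109019
x = r cos θ + √(L² − h²) = -6.339659 + √(25921.0 − 228.2825) = -6.339659 + 160.289480 = 153.949821

153.9498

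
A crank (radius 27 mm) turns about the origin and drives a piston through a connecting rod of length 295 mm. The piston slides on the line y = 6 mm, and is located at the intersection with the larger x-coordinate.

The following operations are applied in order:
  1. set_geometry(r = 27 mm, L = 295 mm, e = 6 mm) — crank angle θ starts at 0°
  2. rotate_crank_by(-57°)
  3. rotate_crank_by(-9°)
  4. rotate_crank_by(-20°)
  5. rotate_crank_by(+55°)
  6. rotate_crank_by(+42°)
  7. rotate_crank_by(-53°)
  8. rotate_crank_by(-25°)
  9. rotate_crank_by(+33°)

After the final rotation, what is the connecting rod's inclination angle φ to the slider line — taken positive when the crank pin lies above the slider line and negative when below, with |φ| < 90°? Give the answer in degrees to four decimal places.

set_geometry: r = 27 mm, L = 295 mm, e = 6 mm; θ ← 0°
rotate_crank_by(-57°): θ ← 0° -57° = -57°
rotate_crank_by(-9°): θ ← -57° -9° = -66°
rotate_crank_by(-20°): θ ← -66° -20° = -86°
rotate_crank_by(+55°): θ ← -86° +55° = -31°
rotate_crank_by(+42°): θ ← -31° +42° = 11°
rotate_crank_by(-53°): θ ← 11° -53° = -42°
rotate_crank_by(-25°): θ ← -42° -25° = -67°
rotate_crank_by(+33°): θ ← -67° +33° = -34°
crank pin P = (r cos θ, r sin θ) = (22.384014, -15.098208)
h = r sin θ − e = -15.098208 − 6 = -21.098208
sin φ = h / L = -21.098208 / 295 = -0.07151935
φ = arcsin(-0.07151935) = -4.101258°

-4.1013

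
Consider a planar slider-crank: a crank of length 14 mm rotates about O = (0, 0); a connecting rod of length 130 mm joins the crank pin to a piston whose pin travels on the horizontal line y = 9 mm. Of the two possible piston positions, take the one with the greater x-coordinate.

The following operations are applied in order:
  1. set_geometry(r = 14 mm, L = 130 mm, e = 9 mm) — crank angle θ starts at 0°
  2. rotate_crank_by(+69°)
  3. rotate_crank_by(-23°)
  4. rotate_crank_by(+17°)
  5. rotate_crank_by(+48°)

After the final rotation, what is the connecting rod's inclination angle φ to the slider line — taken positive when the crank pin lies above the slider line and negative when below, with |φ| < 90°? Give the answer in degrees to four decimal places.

1.7941

set_geometry: r = 14 mm, L = 130 mm, e = 9 mm; θ ← 0°
rotate_crank_by(+69°): θ ← 0° +69° = 69°
rotate_crank_by(-23°): θ ← 69° -23° = 46°
rotate_crank_by(+17°): θ ← 46° +17° = 63°
rotate_crank_by(+48°): θ ← 63° +48° = 111°
crank pin P = (r cos θ, r sin θ) = (-5.017151, 13.070126)
h = r sin θ − e = 13.070126 − 9 = 4.070126
sin φ = h / L = 4.070126 / 130 = 0.03130866
φ = arcsin(0.03130866) = 1.794147°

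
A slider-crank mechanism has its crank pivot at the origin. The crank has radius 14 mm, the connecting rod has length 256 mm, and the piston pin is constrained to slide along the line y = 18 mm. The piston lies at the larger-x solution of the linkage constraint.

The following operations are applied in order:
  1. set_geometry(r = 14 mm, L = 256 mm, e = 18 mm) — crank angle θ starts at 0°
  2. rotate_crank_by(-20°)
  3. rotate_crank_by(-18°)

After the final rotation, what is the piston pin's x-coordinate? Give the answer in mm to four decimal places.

set_geometry: r = 14 mm, L = 256 mm, e = 18 mm; θ ← 0°
rotate_crank_by(-20°): θ ← 0° -20° = -20°
rotate_crank_by(-18°): θ ← -20° -18° = -38°
crank pin P = (r cos θ, r sin θ) = (11.032151, -8.619261)
h = r sin θ − e = -8.619261 − 18 = -26.619261
x = r cos θ + √(L² − h²) = 11.032151 + √(65536.0 − 708.5850) = 11.032151 + 254.612284 = 265.644434

265.6444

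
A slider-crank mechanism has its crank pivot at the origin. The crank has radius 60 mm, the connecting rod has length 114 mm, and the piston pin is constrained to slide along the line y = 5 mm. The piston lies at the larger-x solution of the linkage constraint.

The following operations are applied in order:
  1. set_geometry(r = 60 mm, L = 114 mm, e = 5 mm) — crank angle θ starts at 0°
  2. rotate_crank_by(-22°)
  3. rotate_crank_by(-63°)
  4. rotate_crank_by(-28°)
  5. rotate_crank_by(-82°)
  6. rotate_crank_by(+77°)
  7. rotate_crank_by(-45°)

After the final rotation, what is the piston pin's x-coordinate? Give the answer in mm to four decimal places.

set_geometry: r = 60 mm, L = 114 mm, e = 5 mm; θ ← 0°
rotate_crank_by(-22°): θ ← 0° -22° = -22°
rotate_crank_by(-63°): θ ← -22° -63° = -85°
rotate_crank_by(-28°): θ ← -85° -28° = -113°
rotate_crank_by(-82°): θ ← -113° -82° = -195°
rotate_crank_by(+77°): θ ← -195° +77° = -118°
rotate_crank_by(-45°): θ ← -118° -45° = -163°
crank pin P = (r cos θ, r sin θ) = (-57.378285, -17.542302)
h = r sin θ − e = -17.542302 − 5 = -22.542302
x = r cos θ + √(L² − h²) = -57.378285 + √(12996.0 − 508.1554) = -57.378285 + 111.749025 = 54.370740

54.3707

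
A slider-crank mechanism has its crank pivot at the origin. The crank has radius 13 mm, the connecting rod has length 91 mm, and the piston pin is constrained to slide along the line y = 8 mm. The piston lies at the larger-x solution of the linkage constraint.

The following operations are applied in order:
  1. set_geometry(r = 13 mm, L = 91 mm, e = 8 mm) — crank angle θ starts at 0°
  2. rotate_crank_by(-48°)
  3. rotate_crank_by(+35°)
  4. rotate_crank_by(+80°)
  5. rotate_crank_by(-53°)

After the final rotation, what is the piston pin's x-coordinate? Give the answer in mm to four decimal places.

set_geometry: r = 13 mm, L = 91 mm, e = 8 mm; θ ← 0°
rotate_crank_by(-48°): θ ← 0° -48° = -48°
rotate_crank_by(+35°): θ ← -48° +35° = -13°
rotate_crank_by(+80°): θ ← -13° +80° = 67°
rotate_crank_by(-53°): θ ← 67° -53° = 14°
crank pin P = (r cos θ, r sin θ) = (12.613844, 3.144985)
h = r sin θ − e = 3.144985 − 8 = -4.855015
x = r cos θ + √(L² − h²) = 12.613844 + √(8281.0 − 23.5712) = 12.613844 + 90.870396 = 103.484240

103.4842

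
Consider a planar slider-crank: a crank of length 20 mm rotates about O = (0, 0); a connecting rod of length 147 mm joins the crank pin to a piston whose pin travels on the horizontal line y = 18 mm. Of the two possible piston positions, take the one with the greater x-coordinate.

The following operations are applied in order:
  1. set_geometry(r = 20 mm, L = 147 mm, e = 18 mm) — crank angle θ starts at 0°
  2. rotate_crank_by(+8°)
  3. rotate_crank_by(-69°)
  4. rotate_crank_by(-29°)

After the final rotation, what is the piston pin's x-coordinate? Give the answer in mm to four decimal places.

142.0035

set_geometry: r = 20 mm, L = 147 mm, e = 18 mm; θ ← 0°
rotate_crank_by(+8°): θ ← 0° +8° = 8°
rotate_crank_by(-69°): θ ← 8° -69° = -61°
rotate_crank_by(-29°): θ ← -61° -29° = -90°
crank pin P = (r cos θ, r sin θ) = (0.000000, -20.000000)
h = r sin θ − e = -20.000000 − 18 = -38.000000
x = r cos θ + √(L² − h²) = 0.000000 + √(21609.0 − 1444.0000) = 0.000000 + 142.003521 = 142.003521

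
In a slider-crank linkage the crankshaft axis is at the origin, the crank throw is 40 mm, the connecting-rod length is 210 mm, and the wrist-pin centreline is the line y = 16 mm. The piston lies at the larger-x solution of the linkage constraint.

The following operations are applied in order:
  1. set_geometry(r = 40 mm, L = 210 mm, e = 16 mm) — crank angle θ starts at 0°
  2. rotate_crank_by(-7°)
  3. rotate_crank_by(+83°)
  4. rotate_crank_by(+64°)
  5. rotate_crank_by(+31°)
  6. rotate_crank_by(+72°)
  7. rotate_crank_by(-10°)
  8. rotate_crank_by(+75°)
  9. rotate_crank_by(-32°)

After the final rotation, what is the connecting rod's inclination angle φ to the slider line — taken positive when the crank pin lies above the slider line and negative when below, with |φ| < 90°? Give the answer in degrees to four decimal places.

set_geometry: r = 40 mm, L = 210 mm, e = 16 mm; θ ← 0°
rotate_crank_by(-7°): θ ← 0° -7° = -7°
rotate_crank_by(+83°): θ ← -7° +83° = 76°
rotate_crank_by(+64°): θ ← 76° +64° = 140°
rotate_crank_by(+31°): θ ← 140° +31° = 171°
rotate_crank_by(+72°): θ ← 171° +72° = 243°
rotate_crank_by(-10°): θ ← 243° -10° = 233°
rotate_crank_by(+75°): θ ← 233° +75° = 308°
rotate_crank_by(-32°): θ ← 308° -32° = 276°
crank pin P = (r cos θ, r sin θ) = (4.181139, -39.780876)
h = r sin θ − e = -39.780876 − 16 = -55.780876
sin φ = h / L = -55.780876 / 210 = -0.26562322
φ = arcsin(-0.26562322) = -15.403988°

-15.4040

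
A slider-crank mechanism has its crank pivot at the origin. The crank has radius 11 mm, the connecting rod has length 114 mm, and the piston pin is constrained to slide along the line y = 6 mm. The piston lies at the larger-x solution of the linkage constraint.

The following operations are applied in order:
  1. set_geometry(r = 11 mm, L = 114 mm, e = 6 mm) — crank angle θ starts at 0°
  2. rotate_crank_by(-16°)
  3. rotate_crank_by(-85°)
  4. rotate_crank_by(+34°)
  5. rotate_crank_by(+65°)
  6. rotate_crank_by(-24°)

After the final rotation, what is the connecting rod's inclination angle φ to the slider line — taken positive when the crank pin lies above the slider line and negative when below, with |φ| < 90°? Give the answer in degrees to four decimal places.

-5.4473

set_geometry: r = 11 mm, L = 114 mm, e = 6 mm; θ ← 0°
rotate_crank_by(-16°): θ ← 0° -16° = -16°
rotate_crank_by(-85°): θ ← -16° -85° = -101°
rotate_crank_by(+34°): θ ← -101° +34° = -67°
rotate_crank_by(+65°): θ ← -67° +65° = -2°
rotate_crank_by(-24°): θ ← -2° -24° = -26°
crank pin P = (r cos θ, r sin θ) = (9.886735, -4.822083)
h = r sin θ − e = -4.822083 − 6 = -10.822083
sin φ = h / L = -10.822083 / 114 = -0.09493055
φ = arcsin(-0.09493055) = -5.447323°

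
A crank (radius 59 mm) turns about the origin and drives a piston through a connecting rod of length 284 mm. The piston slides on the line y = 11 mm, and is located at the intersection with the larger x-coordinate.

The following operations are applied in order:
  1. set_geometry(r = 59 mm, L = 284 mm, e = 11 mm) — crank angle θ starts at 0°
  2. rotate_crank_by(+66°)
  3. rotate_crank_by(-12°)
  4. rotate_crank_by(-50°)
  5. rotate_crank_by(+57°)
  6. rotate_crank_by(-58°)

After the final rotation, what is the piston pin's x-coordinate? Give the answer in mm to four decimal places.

set_geometry: r = 59 mm, L = 284 mm, e = 11 mm; θ ← 0°
rotate_crank_by(+66°): θ ← 0° +66° = 66°
rotate_crank_by(-12°): θ ← 66° -12° = 54°
rotate_crank_by(-50°): θ ← 54° -50° = 4°
rotate_crank_by(+57°): θ ← 4° +57° = 61°
rotate_crank_by(-58°): θ ← 61° -58° = 3°
crank pin P = (r cos θ, r sin θ) = (58.919143, 3.087821)
h = r sin θ − e = 3.087821 − 11 = -7.912179
x = r cos θ + √(L² − h²) = 58.919143 + √(80656.0 − 62.6026) = 58.919143 + 283.889763 = 342.808905

342.8089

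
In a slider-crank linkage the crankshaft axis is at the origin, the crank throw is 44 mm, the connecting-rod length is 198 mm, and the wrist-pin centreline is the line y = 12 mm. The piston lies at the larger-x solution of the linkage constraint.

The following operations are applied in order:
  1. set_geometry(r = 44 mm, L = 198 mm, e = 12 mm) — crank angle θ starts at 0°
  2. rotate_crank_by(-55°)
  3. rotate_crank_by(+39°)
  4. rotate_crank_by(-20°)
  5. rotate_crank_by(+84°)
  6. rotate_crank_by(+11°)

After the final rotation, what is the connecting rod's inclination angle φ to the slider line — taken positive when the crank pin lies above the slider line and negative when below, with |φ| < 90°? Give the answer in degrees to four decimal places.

7.4624

set_geometry: r = 44 mm, L = 198 mm, e = 12 mm; θ ← 0°
rotate_crank_by(-55°): θ ← 0° -55° = -55°
rotate_crank_by(+39°): θ ← -55° +39° = -16°
rotate_crank_by(-20°): θ ← -16° -20° = -36°
rotate_crank_by(+84°): θ ← -36° +84° = 48°
rotate_crank_by(+11°): θ ← 48° +11° = 59°
crank pin P = (r cos θ, r sin θ) = (22.661675, 37.715361)
h = r sin θ − e = 37.715361 − 12 = 25.715361
sin φ = h / L = 25.715361 / 198 = 0.12987556
φ = arcsin(0.12987556) = 7.462402°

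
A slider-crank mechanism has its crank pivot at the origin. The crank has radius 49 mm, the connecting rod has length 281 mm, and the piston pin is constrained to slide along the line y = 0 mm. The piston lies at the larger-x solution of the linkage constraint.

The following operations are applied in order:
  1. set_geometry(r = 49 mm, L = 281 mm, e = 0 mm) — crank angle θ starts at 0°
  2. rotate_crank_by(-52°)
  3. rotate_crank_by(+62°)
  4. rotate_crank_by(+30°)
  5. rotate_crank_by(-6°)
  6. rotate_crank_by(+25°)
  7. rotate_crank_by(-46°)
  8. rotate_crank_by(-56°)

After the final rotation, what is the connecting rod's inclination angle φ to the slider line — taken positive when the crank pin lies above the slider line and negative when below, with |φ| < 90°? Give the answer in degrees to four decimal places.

set_geometry: r = 49 mm, L = 281 mm, e = 0 mm; θ ← 0°
rotate_crank_by(-52°): θ ← 0° -52° = -52°
rotate_crank_by(+62°): θ ← -52° +62° = 10°
rotate_crank_by(+30°): θ ← 10° +30° = 40°
rotate_crank_by(-6°): θ ← 40° -6° = 34°
rotate_crank_by(+25°): θ ← 34° +25° = 59°
rotate_crank_by(-46°): θ ← 59° -46° = 13°
rotate_crank_by(-56°): θ ← 13° -56° = -43°
crank pin P = (r cos θ, r sin θ) = (35.836331, -33.417920)
h = r sin θ − e = -33.417920 − 0 = -33.417920
sin φ = h / L = -33.417920 / 281 = -0.11892498
φ = arcsin(-0.11892498) = -6.830064°

-6.8301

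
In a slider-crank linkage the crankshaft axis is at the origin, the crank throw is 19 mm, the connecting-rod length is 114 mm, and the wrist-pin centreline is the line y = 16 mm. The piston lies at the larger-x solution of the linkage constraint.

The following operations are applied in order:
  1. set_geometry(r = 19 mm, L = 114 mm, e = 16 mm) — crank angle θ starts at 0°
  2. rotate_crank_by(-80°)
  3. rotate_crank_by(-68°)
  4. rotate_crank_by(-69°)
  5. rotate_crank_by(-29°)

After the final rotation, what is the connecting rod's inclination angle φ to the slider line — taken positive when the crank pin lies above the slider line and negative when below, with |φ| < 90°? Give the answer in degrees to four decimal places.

set_geometry: r = 19 mm, L = 114 mm, e = 16 mm; θ ← 0°
rotate_crank_by(-80°): θ ← 0° -80° = -80°
rotate_crank_by(-68°): θ ← -80° -68° = -148°
rotate_crank_by(-69°): θ ← -148° -69° = -217°
rotate_crank_by(-29°): θ ← -217° -29° = -246°
crank pin P = (r cos θ, r sin θ) = (-7.727996, 17.357364)
h = r sin θ − e = 17.357364 − 16 = 1.357364
sin φ = h / L = 1.357364 / 114 = 0.01190670
φ = arcsin(0.01190670) = 0.682220°

0.6822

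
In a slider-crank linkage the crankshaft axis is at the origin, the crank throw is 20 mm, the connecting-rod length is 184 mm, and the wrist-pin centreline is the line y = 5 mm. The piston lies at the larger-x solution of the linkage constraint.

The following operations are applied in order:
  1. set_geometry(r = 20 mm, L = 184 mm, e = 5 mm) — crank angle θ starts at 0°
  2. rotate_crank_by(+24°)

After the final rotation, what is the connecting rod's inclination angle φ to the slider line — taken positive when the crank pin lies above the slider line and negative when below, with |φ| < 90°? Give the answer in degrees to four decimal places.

0.9762

set_geometry: r = 20 mm, L = 184 mm, e = 5 mm; θ ← 0°
rotate_crank_by(+24°): θ ← 0° +24° = 24°
crank pin P = (r cos θ, r sin θ) = (18.270909, 8.134733)
h = r sin θ − e = 8.134733 − 5 = 3.134733
sin φ = h / L = 3.134733 / 184 = 0.01703659
φ = arcsin(0.01703659) = 0.976172°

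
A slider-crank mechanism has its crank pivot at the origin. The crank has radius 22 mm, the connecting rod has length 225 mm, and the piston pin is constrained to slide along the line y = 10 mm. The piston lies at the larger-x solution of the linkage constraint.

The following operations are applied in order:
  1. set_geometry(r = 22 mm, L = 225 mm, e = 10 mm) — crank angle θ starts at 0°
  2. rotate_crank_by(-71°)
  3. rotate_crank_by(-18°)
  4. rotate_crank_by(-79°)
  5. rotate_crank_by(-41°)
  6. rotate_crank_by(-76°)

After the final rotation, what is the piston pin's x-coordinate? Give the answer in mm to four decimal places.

set_geometry: r = 22 mm, L = 225 mm, e = 10 mm; θ ← 0°
rotate_crank_by(-71°): θ ← 0° -71° = -71°
rotate_crank_by(-18°): θ ← -71° -18° = -89°
rotate_crank_by(-79°): θ ← -89° -79° = -168°
rotate_crank_by(-41°): θ ← -168° -41° = -209°
rotate_crank_by(-76°): θ ← -209° -76° = -285°
crank pin P = (r cos θ, r sin θ) = (5.694019, 21.250368)
h = r sin θ − e = 21.250368 − 10 = 11.250368
x = r cos θ + √(L² − h²) = 5.694019 + √(50625.0 − 126.5708) = 5.694019 + 224.718556 = 230.412575

230.4126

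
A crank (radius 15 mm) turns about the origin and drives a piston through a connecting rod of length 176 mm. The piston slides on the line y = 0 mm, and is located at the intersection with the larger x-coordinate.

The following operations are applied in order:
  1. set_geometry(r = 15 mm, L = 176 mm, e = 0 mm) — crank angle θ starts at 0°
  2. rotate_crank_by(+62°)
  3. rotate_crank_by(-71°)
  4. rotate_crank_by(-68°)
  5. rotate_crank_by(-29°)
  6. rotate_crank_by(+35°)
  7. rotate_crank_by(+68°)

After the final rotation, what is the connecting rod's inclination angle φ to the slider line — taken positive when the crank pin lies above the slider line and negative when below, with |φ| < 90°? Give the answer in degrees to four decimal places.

-0.2556

set_geometry: r = 15 mm, L = 176 mm, e = 0 mm; θ ← 0°
rotate_crank_by(+62°): θ ← 0° +62° = 62°
rotate_crank_by(-71°): θ ← 62° -71° = -9°
rotate_crank_by(-68°): θ ← -9° -68° = -77°
rotate_crank_by(-29°): θ ← -77° -29° = -106°
rotate_crank_by(+35°): θ ← -106° +35° = -71°
rotate_crank_by(+68°): θ ← -71° +68° = -3°
crank pin P = (r cos θ, r sin θ) = (14.979443, -0.785039)
h = r sin θ − e = -0.785039 − 0 = -0.785039
sin φ = h / L = -0.785039 / 176 = -0.00446045
φ = arcsin(-0.00446045) = -0.255566°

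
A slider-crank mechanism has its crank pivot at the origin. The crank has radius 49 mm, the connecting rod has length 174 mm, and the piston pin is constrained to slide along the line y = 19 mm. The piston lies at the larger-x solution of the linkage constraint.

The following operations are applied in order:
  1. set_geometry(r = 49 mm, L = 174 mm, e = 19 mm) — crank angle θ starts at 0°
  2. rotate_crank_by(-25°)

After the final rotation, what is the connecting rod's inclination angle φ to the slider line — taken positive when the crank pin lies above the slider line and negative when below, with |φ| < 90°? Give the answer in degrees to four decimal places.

set_geometry: r = 49 mm, L = 174 mm, e = 19 mm; θ ← 0°
rotate_crank_by(-25°): θ ← 0° -25° = -25°
crank pin P = (r cos θ, r sin θ) = (44.409082, -20.708295)
h = r sin θ − e = -20.708295 − 19 = -39.708295
sin φ = h / L = -39.708295 / 174 = -0.22820859
φ = arcsin(-0.22820859) = -13.191627°

-13.1916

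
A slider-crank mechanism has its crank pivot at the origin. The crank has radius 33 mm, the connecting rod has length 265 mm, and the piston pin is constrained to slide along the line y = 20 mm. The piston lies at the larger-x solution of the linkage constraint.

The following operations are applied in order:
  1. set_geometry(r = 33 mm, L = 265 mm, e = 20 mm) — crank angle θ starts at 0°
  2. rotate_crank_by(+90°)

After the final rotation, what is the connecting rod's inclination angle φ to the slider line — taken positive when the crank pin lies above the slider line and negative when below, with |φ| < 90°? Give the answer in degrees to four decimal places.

2.8119

set_geometry: r = 33 mm, L = 265 mm, e = 20 mm; θ ← 0°
rotate_crank_by(+90°): θ ← 0° +90° = 90°
crank pin P = (r cos θ, r sin θ) = (0.000000, 33.000000)
h = r sin θ − e = 33.000000 − 20 = 13.000000
sin φ = h / L = 13.000000 / 265 = 0.04905660
φ = arcsin(0.04905660) = 2.811865°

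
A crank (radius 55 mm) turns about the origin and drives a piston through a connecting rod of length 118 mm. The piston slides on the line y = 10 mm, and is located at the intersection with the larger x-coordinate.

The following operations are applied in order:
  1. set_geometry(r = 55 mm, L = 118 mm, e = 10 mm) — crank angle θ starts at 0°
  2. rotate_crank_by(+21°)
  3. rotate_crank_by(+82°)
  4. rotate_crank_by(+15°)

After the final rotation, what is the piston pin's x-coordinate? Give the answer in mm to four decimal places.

set_geometry: r = 55 mm, L = 118 mm, e = 10 mm; θ ← 0°
rotate_crank_by(+21°): θ ← 0° +21° = 21°
rotate_crank_by(+82°): θ ← 21° +82° = 103°
rotate_crank_by(+15°): θ ← 103° +15° = 118°
crank pin P = (r cos θ, r sin θ) = (-25.820936, 48.562118)
h = r sin θ − e = 48.562118 − 10 = 38.562118
x = r cos θ + √(L² − h²) = -25.820936 + √(13924.0 − 1487.0369) = -25.820936 + 111.521133 = 85.700197

85.7002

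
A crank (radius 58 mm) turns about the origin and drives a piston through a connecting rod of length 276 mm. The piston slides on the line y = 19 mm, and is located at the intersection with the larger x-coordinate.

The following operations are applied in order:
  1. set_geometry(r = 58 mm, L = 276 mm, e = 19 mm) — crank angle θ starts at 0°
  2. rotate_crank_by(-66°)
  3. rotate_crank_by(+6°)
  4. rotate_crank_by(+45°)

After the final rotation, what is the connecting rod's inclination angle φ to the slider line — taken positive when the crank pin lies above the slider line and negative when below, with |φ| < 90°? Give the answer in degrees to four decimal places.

-7.0786

set_geometry: r = 58 mm, L = 276 mm, e = 19 mm; θ ← 0°
rotate_crank_by(-66°): θ ← 0° -66° = -66°
rotate_crank_by(+6°): θ ← -66° +6° = -60°
rotate_crank_by(+45°): θ ← -60° +45° = -15°
crank pin P = (r cos θ, r sin θ) = (56.023698, -15.011505)
h = r sin θ − e = -15.011505 − 19 = -34.011505
sin φ = h / L = -34.011505 / 276 = -0.12323009
φ = arcsin(-0.12323009) = -7.078557°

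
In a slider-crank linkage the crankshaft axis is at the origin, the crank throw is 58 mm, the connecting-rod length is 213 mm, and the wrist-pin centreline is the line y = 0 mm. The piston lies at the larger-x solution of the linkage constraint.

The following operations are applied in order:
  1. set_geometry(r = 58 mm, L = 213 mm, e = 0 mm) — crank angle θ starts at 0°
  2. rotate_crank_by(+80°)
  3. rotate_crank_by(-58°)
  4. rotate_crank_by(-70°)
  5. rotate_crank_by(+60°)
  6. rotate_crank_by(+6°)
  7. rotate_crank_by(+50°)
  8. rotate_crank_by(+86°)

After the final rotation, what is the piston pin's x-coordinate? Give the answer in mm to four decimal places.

set_geometry: r = 58 mm, L = 213 mm, e = 0 mm; θ ← 0°
rotate_crank_by(+80°): θ ← 0° +80° = 80°
rotate_crank_by(-58°): θ ← 80° -58° = 22°
rotate_crank_by(-70°): θ ← 22° -70° = -48°
rotate_crank_by(+60°): θ ← -48° +60° = 12°
rotate_crank_by(+6°): θ ← 12° +6° = 18°
rotate_crank_by(+50°): θ ← 18° +50° = 68°
rotate_crank_by(+86°): θ ← 68° +86° = 154°
crank pin P = (r cos θ, r sin θ) = (-52.130055, 25.425527)
h = r sin θ − e = 25.425527 − 0 = 25.425527
x = r cos θ + √(L² − h²) = -52.130055 + √(45369.0 − 646.4574) = -52.130055 + 211.477050 = 159.346995

159.3470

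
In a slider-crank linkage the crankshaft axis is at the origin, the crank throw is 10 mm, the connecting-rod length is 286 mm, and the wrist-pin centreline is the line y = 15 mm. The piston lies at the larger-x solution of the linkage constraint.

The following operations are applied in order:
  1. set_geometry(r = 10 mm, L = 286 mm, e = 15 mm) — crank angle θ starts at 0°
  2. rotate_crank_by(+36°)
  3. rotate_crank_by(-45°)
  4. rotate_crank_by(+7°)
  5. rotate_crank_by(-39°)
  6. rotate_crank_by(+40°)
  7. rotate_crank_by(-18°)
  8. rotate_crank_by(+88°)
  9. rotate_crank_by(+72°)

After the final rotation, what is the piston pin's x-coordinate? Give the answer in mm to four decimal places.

278.0960

set_geometry: r = 10 mm, L = 286 mm, e = 15 mm; θ ← 0°
rotate_crank_by(+36°): θ ← 0° +36° = 36°
rotate_crank_by(-45°): θ ← 36° -45° = -9°
rotate_crank_by(+7°): θ ← -9° +7° = -2°
rotate_crank_by(-39°): θ ← -2° -39° = -41°
rotate_crank_by(+40°): θ ← -41° +40° = -1°
rotate_crank_by(-18°): θ ← -1° -18° = -19°
rotate_crank_by(+88°): θ ← -19° +88° = 69°
rotate_crank_by(+72°): θ ← 69° +72° = 141°
crank pin P = (r cos θ, r sin θ) = (-7.771460, 6.293204)
h = r sin θ − e = 6.293204 − 15 = -8.706796
x = r cos θ + √(L² − h²) = -7.771460 + √(81796.0 − 75.8083) = -7.771460 + 285.867437 = 278.095978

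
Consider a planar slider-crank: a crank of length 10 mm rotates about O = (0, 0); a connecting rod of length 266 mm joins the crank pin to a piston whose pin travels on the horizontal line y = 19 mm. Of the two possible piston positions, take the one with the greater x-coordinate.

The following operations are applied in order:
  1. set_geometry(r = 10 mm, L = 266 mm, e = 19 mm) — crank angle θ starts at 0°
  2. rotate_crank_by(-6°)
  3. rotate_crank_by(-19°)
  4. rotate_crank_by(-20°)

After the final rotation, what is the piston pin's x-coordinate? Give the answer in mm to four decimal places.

set_geometry: r = 10 mm, L = 266 mm, e = 19 mm; θ ← 0°
rotate_crank_by(-6°): θ ← 0° -6° = -6°
rotate_crank_by(-19°): θ ← -6° -19° = -25°
rotate_crank_by(-20°): θ ← -25° -20° = -45°
crank pin P = (r cos θ, r sin θ) = (7.071068, -7.071068)
h = r sin θ − e = -7.071068 − 19 = -26.071068
x = r cos θ + √(L² − h²) = 7.071068 + √(70756.0 − 679.7006) = 7.071068 + 264.719284 = 271.790352

271.7904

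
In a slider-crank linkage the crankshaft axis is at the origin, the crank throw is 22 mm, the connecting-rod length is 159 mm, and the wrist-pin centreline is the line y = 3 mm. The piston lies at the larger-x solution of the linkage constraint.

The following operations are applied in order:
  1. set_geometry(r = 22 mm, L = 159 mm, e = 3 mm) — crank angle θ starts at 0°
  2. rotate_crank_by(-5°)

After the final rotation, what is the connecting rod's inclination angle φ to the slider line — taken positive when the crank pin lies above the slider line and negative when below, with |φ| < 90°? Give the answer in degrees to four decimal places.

-1.7723

set_geometry: r = 22 mm, L = 159 mm, e = 3 mm; θ ← 0°
rotate_crank_by(-5°): θ ← 0° -5° = -5°
crank pin P = (r cos θ, r sin θ) = (21.916283, -1.917426)
h = r sin θ − e = -1.917426 − 3 = -4.917426
sin φ = h / L = -4.917426 / 159 = -0.03092721
φ = arcsin(-0.03092721) = -1.772281°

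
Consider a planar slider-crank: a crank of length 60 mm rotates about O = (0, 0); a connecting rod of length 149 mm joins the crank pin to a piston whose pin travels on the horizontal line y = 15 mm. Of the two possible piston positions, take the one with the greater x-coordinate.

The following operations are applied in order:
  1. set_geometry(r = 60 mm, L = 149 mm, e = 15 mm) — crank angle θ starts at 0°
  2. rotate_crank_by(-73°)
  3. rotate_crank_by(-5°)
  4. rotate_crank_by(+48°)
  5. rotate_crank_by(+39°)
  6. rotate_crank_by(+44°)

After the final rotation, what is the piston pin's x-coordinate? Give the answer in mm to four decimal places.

181.4272

set_geometry: r = 60 mm, L = 149 mm, e = 15 mm; θ ← 0°
rotate_crank_by(-73°): θ ← 0° -73° = -73°
rotate_crank_by(-5°): θ ← -73° -5° = -78°
rotate_crank_by(+48°): θ ← -78° +48° = -30°
rotate_crank_by(+39°): θ ← -30° +39° = 9°
rotate_crank_by(+44°): θ ← 9° +44° = 53°
crank pin P = (r cos θ, r sin θ) = (36.108901, 47.918131)
h = r sin θ − e = 47.918131 − 15 = 32.918131
x = r cos θ + √(L² − h²) = 36.108901 + √(22201.0 − 1083.6033) = 36.108901 + 145.318260 = 181.427161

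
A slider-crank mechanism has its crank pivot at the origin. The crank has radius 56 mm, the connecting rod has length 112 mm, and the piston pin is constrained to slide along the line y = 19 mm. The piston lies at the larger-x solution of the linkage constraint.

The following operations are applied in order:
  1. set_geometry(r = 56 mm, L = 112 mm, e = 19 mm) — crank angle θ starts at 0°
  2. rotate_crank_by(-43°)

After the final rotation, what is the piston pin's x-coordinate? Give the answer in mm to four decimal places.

137.2527

set_geometry: r = 56 mm, L = 112 mm, e = 19 mm; θ ← 0°
rotate_crank_by(-43°): θ ← 0° -43° = -43°
crank pin P = (r cos θ, r sin θ) = (40.955807, -38.191908)
h = r sin θ − e = -38.191908 − 19 = -57.191908
x = r cos θ + √(L² − h²) = 40.955807 + √(12544.0 − 3270.9144) = 40.955807 + 96.296862 = 137.252669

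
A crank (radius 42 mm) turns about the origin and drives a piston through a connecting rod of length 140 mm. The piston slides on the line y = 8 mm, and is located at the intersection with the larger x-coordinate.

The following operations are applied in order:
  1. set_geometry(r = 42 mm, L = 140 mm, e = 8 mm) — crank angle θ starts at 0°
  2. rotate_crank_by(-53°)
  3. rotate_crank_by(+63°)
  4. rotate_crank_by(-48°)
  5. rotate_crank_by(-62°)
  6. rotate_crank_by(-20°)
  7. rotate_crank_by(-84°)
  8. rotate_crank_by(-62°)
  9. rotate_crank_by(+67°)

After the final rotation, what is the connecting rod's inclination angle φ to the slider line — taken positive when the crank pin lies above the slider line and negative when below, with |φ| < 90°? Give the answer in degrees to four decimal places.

2.3227

set_geometry: r = 42 mm, L = 140 mm, e = 8 mm; θ ← 0°
rotate_crank_by(-53°): θ ← 0° -53° = -53°
rotate_crank_by(+63°): θ ← -53° +63° = 10°
rotate_crank_by(-48°): θ ← 10° -48° = -38°
rotate_crank_by(-62°): θ ← -38° -62° = -100°
rotate_crank_by(-20°): θ ← -100° -20° = -120°
rotate_crank_by(-84°): θ ← -120° -84° = -204°
rotate_crank_by(-62°): θ ← -204° -62° = -266°
rotate_crank_by(+67°): θ ← -266° +67° = -199°
crank pin P = (r cos θ, r sin θ) = (-39.711780, 13.673862)
h = r sin θ − e = 13.673862 − 8 = 5.673862
sin φ = h / L = 5.673862 / 140 = 0.04052759
φ = arcsin(0.04052759) = 2.322696°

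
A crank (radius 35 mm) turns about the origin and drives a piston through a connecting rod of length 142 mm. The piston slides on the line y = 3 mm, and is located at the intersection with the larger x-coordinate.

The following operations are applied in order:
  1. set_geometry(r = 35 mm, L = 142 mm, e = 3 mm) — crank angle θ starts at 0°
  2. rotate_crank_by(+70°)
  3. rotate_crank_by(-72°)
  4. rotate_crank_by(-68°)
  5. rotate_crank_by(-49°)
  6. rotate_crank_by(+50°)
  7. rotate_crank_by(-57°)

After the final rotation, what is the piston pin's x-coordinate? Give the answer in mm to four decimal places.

117.9314

set_geometry: r = 35 mm, L = 142 mm, e = 3 mm; θ ← 0°
rotate_crank_by(+70°): θ ← 0° +70° = 70°
rotate_crank_by(-72°): θ ← 70° -72° = -2°
rotate_crank_by(-68°): θ ← -2° -68° = -70°
rotate_crank_by(-49°): θ ← -70° -49° = -119°
rotate_crank_by(+50°): θ ← -119° +50° = -69°
rotate_crank_by(-57°): θ ← -69° -57° = -126°
crank pin P = (r cos θ, r sin θ) = (-20.572484, -28.315595)
h = r sin θ − e = -28.315595 − 3 = -31.315595
x = r cos θ + √(L² − h²) = -20.572484 + √(20164.0 − 980.6665) = -20.572484 + 138.503912 = 117.931428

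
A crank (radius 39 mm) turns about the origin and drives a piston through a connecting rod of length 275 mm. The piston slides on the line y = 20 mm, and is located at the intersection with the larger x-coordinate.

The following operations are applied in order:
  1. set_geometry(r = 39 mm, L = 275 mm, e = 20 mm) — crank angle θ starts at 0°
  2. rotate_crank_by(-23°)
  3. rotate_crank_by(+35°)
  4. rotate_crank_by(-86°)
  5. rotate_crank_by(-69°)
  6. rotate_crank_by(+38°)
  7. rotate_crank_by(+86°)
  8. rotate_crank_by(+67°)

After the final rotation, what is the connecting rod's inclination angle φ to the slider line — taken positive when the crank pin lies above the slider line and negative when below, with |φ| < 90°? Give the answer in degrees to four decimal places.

1.8719

set_geometry: r = 39 mm, L = 275 mm, e = 20 mm; θ ← 0°
rotate_crank_by(-23°): θ ← 0° -23° = -23°
rotate_crank_by(+35°): θ ← -23° +35° = 12°
rotate_crank_by(-86°): θ ← 12° -86° = -74°
rotate_crank_by(-69°): θ ← -74° -69° = -143°
rotate_crank_by(+38°): θ ← -143° +38° = -105°
rotate_crank_by(+86°): θ ← -105° +86° = -19°
rotate_crank_by(+67°): θ ← -19° +67° = 48°
crank pin P = (r cos θ, r sin θ) = (26.096094, 28.982648)
h = r sin θ − e = 28.982648 − 20 = 8.982648
sin φ = h / L = 8.982648 / 275 = 0.03266418
φ = arcsin(0.03266418) = 1.871852°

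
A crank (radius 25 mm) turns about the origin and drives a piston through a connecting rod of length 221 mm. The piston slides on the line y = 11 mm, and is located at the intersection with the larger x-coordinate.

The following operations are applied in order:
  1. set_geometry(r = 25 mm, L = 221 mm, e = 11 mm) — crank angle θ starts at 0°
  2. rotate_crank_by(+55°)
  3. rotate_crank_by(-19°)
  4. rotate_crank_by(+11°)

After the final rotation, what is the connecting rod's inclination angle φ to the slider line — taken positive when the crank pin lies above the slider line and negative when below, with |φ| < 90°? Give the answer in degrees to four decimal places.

set_geometry: r = 25 mm, L = 221 mm, e = 11 mm; θ ← 0°
rotate_crank_by(+55°): θ ← 0° +55° = 55°
rotate_crank_by(-19°): θ ← 55° -19° = 36°
rotate_crank_by(+11°): θ ← 36° +11° = 47°
crank pin P = (r cos θ, r sin θ) = (17.049959, 18.283843)
h = r sin θ − e = 18.283843 − 11 = 7.283843
sin φ = h / L = 7.283843 / 221 = 0.03295856
φ = arcsin(0.03295856) = 1.888729°

1.8887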